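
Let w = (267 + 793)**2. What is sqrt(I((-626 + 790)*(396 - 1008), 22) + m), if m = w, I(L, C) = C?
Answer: sqrt(1123622) ≈ 1060.0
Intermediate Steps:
w = 1123600 (w = 1060**2 = 1123600)
m = 1123600
sqrt(I((-626 + 790)*(396 - 1008), 22) + m) = sqrt(22 + 1123600) = sqrt(1123622)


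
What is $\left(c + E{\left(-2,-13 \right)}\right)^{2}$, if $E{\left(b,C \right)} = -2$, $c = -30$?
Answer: $1024$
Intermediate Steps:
$\left(c + E{\left(-2,-13 \right)}\right)^{2} = \left(-30 - 2\right)^{2} = \left(-32\right)^{2} = 1024$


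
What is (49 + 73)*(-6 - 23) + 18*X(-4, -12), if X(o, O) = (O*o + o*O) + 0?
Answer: -1810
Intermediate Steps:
X(o, O) = 2*O*o (X(o, O) = (O*o + O*o) + 0 = 2*O*o + 0 = 2*O*o)
(49 + 73)*(-6 - 23) + 18*X(-4, -12) = (49 + 73)*(-6 - 23) + 18*(2*(-12)*(-4)) = 122*(-29) + 18*96 = -3538 + 1728 = -1810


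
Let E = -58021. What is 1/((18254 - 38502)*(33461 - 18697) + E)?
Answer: -1/298999493 ≈ -3.3445e-9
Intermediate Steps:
1/((18254 - 38502)*(33461 - 18697) + E) = 1/((18254 - 38502)*(33461 - 18697) - 58021) = 1/(-20248*14764 - 58021) = 1/(-298941472 - 58021) = 1/(-298999493) = -1/298999493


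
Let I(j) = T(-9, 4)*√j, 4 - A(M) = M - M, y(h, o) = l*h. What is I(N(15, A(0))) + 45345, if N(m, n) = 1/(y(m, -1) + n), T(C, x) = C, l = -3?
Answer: 45345 - 9*I*√41/41 ≈ 45345.0 - 1.4056*I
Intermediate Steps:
y(h, o) = -3*h
A(M) = 4 (A(M) = 4 - (M - M) = 4 - 1*0 = 4 + 0 = 4)
N(m, n) = 1/(n - 3*m) (N(m, n) = 1/(-3*m + n) = 1/(n - 3*m))
I(j) = -9*√j
I(N(15, A(0))) + 45345 = -9*I*√41/41 + 45345 = 45345 - 9*I*√41/41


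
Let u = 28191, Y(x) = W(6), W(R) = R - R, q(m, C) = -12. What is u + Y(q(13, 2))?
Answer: 28191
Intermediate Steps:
W(R) = 0
Y(x) = 0
u + Y(q(13, 2)) = 28191 + 0 = 28191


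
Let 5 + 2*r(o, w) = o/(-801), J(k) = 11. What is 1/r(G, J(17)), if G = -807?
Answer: -267/533 ≈ -0.50094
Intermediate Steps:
r(o, w) = -5/2 - o/1602 (r(o, w) = -5/2 + (o/(-801))/2 = -5/2 + (o*(-1/801))/2 = -5/2 + (-o/801)/2 = -5/2 - o/1602)
1/r(G, J(17)) = 1/(-5/2 - 1/1602*(-807)) = 1/(-5/2 + 269/534) = 1/(-533/267) = -267/533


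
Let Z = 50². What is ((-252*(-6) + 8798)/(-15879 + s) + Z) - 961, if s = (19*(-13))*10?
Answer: 28228801/18349 ≈ 1538.4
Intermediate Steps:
Z = 2500
s = -2470 (s = -247*10 = -2470)
((-252*(-6) + 8798)/(-15879 + s) + Z) - 961 = ((-252*(-6) + 8798)/(-15879 - 2470) + 2500) - 961 = ((1512 + 8798)/(-18349) + 2500) - 961 = (10310*(-1/18349) + 2500) - 961 = (-10310/18349 + 2500) - 961 = 45862190/18349 - 961 = 28228801/18349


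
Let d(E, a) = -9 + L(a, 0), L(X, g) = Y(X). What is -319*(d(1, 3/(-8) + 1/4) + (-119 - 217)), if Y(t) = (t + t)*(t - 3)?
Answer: 3513785/32 ≈ 1.0981e+5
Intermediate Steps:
Y(t) = 2*t*(-3 + t) (Y(t) = (2*t)*(-3 + t) = 2*t*(-3 + t))
L(X, g) = 2*X*(-3 + X)
d(E, a) = -9 + 2*a*(-3 + a)
-319*(d(1, 3/(-8) + 1/4) + (-119 - 217)) = -319*((-9 + 2*(3/(-8) + 1/4)*(-3 + (3/(-8) + 1/4))) + (-119 - 217)) = -319*((-9 + 2*(3*(-⅛) + 1*(¼))*(-3 + (3*(-⅛) + 1*(¼)))) - 336) = -319*((-9 + 2*(-3/8 + ¼)*(-3 + (-3/8 + ¼))) - 336) = -319*((-9 + 2*(-⅛)*(-3 - ⅛)) - 336) = -319*((-9 + 2*(-⅛)*(-25/8)) - 336) = -319*((-9 + 25/32) - 336) = -319*(-263/32 - 336) = -319*(-11015/32) = 3513785/32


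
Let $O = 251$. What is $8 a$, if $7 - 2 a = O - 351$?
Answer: $428$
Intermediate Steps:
$a = \frac{107}{2}$ ($a = \frac{7}{2} - \frac{251 - 351}{2} = \frac{7}{2} - -50 = \frac{7}{2} + 50 = \frac{107}{2} \approx 53.5$)
$8 a = 8 \cdot \frac{107}{2} = 428$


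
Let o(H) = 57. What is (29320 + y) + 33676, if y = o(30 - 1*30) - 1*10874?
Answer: 52179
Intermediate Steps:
y = -10817 (y = 57 - 1*10874 = 57 - 10874 = -10817)
(29320 + y) + 33676 = (29320 - 10817) + 33676 = 18503 + 33676 = 52179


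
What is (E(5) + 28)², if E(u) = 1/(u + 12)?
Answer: 227529/289 ≈ 787.30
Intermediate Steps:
E(u) = 1/(12 + u)
(E(5) + 28)² = (1/(12 + 5) + 28)² = (1/17 + 28)² = (477/17)² = 227529/289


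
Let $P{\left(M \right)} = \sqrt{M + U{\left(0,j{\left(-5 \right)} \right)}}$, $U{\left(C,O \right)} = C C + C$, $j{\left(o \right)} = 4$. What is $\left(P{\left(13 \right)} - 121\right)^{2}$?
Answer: $\left(121 - \sqrt{13}\right)^{2} \approx 13781.0$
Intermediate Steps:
$U{\left(C,O \right)} = C + C^{2}$ ($U{\left(C,O \right)} = C^{2} + C = C + C^{2}$)
$P{\left(M \right)} = \sqrt{M}$ ($P{\left(M \right)} = \sqrt{M + 0 \left(1 + 0\right)} = \sqrt{M + 0 \cdot 1} = \sqrt{M + 0} = \sqrt{M}$)
$\left(P{\left(13 \right)} - 121\right)^{2} = \left(\sqrt{13} - 121\right)^{2} = \left(-121 + \sqrt{13}\right)^{2}$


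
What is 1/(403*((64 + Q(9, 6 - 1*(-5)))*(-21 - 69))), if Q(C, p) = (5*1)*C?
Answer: -1/3953430 ≈ -2.5295e-7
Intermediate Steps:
Q(C, p) = 5*C
1/(403*((64 + Q(9, 6 - 1*(-5)))*(-21 - 69))) = 1/(403*((64 + 5*9)*(-21 - 69))) = 1/(403*((64 + 45)*(-90))) = 1/(403*(109*(-90))) = 1/(403*(-9810)) = 1/(-3953430) = -1/3953430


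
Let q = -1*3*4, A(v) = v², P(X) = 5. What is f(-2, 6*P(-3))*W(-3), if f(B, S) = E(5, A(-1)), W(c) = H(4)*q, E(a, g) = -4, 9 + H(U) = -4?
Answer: -624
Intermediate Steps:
H(U) = -13 (H(U) = -9 - 4 = -13)
q = -12 (q = -3*4 = -12)
W(c) = 156 (W(c) = -13*(-12) = 156)
f(B, S) = -4
f(-2, 6*P(-3))*W(-3) = -4*156 = -624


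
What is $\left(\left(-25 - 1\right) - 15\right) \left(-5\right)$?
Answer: $205$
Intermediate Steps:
$\left(\left(-25 - 1\right) - 15\right) \left(-5\right) = \left(-26 - 15\right) \left(-5\right) = \left(-41\right) \left(-5\right) = 205$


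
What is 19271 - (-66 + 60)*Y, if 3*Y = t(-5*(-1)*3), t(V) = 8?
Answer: 19287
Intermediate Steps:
Y = 8/3 (Y = (1/3)*8 = 8/3 ≈ 2.6667)
19271 - (-66 + 60)*Y = 19271 - (-66 + 60)*8/3 = 19271 - (-6)*8/3 = 19271 - 1*(-16) = 19271 + 16 = 19287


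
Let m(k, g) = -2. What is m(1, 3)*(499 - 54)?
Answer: -890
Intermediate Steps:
m(1, 3)*(499 - 54) = -2*(499 - 54) = -2*445 = -890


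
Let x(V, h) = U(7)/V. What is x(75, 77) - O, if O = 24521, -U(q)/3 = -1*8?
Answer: -613017/25 ≈ -24521.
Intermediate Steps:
U(q) = 24 (U(q) = -(-3)*8 = -3*(-8) = 24)
x(V, h) = 24/V
x(75, 77) - O = 24/75 - 1*24521 = 24*(1/75) - 24521 = 8/25 - 24521 = -613017/25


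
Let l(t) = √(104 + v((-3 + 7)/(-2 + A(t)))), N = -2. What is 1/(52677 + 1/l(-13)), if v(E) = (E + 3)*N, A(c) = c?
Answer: 25952202/1367084144749 - √22170/4101252434247 ≈ 1.8984e-5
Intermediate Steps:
v(E) = -6 - 2*E (v(E) = (E + 3)*(-2) = (3 + E)*(-2) = -6 - 2*E)
l(t) = √(98 - 8/(-2 + t)) (l(t) = √(104 + (-6 - 2*(-3 + 7)/(-2 + t))) = √(104 + (-6 - 8/(-2 + t))) = √(98 - 8/(-2 + t)))
1/(52677 + 1/l(-13)) = 1/(52677 + 1/(√2*√((-102 + 49*(-13))/(-2 - 13)))) = 1/(52677 + 1/(√2*√((-102 - 637)/(-15)))) = 1/(52677 + 1/(√2*√(-1/15*(-739)))) = 1/(52677 + 1/(√2*√(739/15))) = 1/(52677 + 1/(√2*(√11085/15))) = 1/(52677 + 1/(√22170/15)) = 1/(52677 + √22170/1478)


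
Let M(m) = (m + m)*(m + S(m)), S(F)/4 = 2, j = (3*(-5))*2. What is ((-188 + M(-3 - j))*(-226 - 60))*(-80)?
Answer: 38941760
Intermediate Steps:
j = -30 (j = -15*2 = -30)
S(F) = 8 (S(F) = 4*2 = 8)
M(m) = 2*m*(8 + m) (M(m) = (m + m)*(m + 8) = (2*m)*(8 + m) = 2*m*(8 + m))
((-188 + M(-3 - j))*(-226 - 60))*(-80) = ((-188 + 2*(-3 - 1*(-30))*(8 + (-3 - 1*(-30))))*(-226 - 60))*(-80) = ((-188 + 2*(-3 + 30)*(8 + (-3 + 30)))*(-286))*(-80) = ((-188 + 2*27*(8 + 27))*(-286))*(-80) = ((-188 + 2*27*35)*(-286))*(-80) = ((-188 + 1890)*(-286))*(-80) = (1702*(-286))*(-80) = -486772*(-80) = 38941760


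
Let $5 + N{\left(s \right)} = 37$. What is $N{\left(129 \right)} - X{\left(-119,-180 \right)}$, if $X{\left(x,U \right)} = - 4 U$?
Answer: $-688$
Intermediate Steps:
$N{\left(s \right)} = 32$ ($N{\left(s \right)} = -5 + 37 = 32$)
$N{\left(129 \right)} - X{\left(-119,-180 \right)} = 32 - \left(-4\right) \left(-180\right) = 32 - 720 = -688$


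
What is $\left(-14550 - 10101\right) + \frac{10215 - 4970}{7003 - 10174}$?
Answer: $- \frac{78173566}{3171} \approx -24653.0$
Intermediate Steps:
$\left(-14550 - 10101\right) + \frac{10215 - 4970}{7003 - 10174} = -24651 + \frac{5245}{-3171} = -24651 + 5245 \left(- \frac{1}{3171}\right) = -24651 - \frac{5245}{3171} = - \frac{78173566}{3171}$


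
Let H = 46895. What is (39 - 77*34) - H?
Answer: -49474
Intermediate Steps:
(39 - 77*34) - H = (39 - 77*34) - 1*46895 = (39 - 2618) - 46895 = -2579 - 46895 = -49474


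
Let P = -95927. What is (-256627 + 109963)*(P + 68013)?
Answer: 4093978896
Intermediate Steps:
(-256627 + 109963)*(P + 68013) = (-256627 + 109963)*(-95927 + 68013) = -146664*(-27914) = 4093978896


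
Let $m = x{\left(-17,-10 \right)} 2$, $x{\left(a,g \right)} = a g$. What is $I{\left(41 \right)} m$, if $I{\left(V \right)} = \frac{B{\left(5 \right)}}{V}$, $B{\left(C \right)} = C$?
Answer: $\frac{1700}{41} \approx 41.463$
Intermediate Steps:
$I{\left(V \right)} = \frac{5}{V}$
$m = 340$ ($m = \left(-17\right) \left(-10\right) 2 = 170 \cdot 2 = 340$)
$I{\left(41 \right)} m = \frac{5}{41} \cdot 340 = \frac{1700}{41}$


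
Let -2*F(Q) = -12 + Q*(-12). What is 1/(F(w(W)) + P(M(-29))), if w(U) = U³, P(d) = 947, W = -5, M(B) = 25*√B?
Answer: 1/203 ≈ 0.0049261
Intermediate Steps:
F(Q) = 6 + 6*Q (F(Q) = -(-12 + Q*(-12))/2 = -(-12 - 12*Q)/2 = 6 + 6*Q)
1/(F(w(W)) + P(M(-29))) = 1/((6 + 6*(-5)³) + 947) = 1/((6 + 6*(-125)) + 947) = 1/((6 - 750) + 947) = 1/(-744 + 947) = 1/203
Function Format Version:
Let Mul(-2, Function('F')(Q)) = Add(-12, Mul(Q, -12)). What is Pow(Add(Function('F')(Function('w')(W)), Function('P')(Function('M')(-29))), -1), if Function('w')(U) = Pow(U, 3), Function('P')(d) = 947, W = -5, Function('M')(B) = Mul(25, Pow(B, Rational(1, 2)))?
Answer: Rational(1, 203) ≈ 0.0049261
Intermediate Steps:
Function('F')(Q) = Add(6, Mul(6, Q)) (Function('F')(Q) = Mul(Rational(-1, 2), Add(-12, Mul(Q, -12))) = Mul(Rational(-1, 2), Add(-12, Mul(-12, Q))) = Add(6, Mul(6, Q)))
Pow(Add(Function('F')(Function('w')(W)), Function('P')(Function('M')(-29))), -1) = Pow(Add(Add(6, Mul(6, Pow(-5, 3))), 947), -1) = Pow(Add(Add(6, Mul(6, -125)), 947), -1) = Pow(Add(Add(6, -750), 947), -1) = Pow(Add(-744, 947), -1) = Pow(203, -1) = Rational(1, 203)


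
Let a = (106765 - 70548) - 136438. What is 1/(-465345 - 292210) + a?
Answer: -75922919656/757555 ≈ -1.0022e+5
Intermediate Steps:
a = -100221 (a = 36217 - 136438 = -100221)
1/(-465345 - 292210) + a = 1/(-465345 - 292210) - 100221 = 1/(-757555) - 100221 = -1/757555 - 100221 = -75922919656/757555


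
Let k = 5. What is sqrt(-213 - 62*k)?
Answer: I*sqrt(523) ≈ 22.869*I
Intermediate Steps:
sqrt(-213 - 62*k) = sqrt(-213 - 62*5) = sqrt(-213 - 310) = sqrt(-523) = I*sqrt(523)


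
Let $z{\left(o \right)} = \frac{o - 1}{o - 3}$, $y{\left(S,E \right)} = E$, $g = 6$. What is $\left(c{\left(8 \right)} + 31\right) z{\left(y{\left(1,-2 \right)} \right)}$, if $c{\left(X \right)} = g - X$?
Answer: $\frac{87}{5} \approx 17.4$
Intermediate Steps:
$z{\left(o \right)} = \frac{-1 + o}{-3 + o}$
$c{\left(X \right)} = 6 - X$
$\left(c{\left(8 \right)} + 31\right) z{\left(y{\left(1,-2 \right)} \right)} = \left(\left(6 - 8\right) + 31\right) \frac{-1 - 2}{-3 - 2} = \left(\left(6 - 8\right) + 31\right) \frac{1}{-5} \left(-3\right) = \left(-2 + 31\right) \left(\left(- \frac{1}{5}\right) \left(-3\right)\right) = 29 \cdot \frac{3}{5} = \frac{87}{5}$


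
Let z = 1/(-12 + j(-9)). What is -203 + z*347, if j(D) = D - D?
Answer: -2783/12 ≈ -231.92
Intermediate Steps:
j(D) = 0
z = -1/12 (z = 1/(-12 + 0) = 1/(-12) = -1/12 ≈ -0.083333)
-203 + z*347 = -203 - 1/12*347 = -203 - 347/12 = -2783/12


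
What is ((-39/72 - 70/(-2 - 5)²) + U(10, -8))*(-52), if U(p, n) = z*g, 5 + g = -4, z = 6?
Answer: 122239/42 ≈ 2910.5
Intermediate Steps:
g = -9 (g = -5 - 4 = -9)
U(p, n) = -54 (U(p, n) = 6*(-9) = -54)
((-39/72 - 70/(-2 - 5)²) + U(10, -8))*(-52) = ((-39/72 - 70/(-2 - 5)²) - 54)*(-52) = ((-39*1/72 - 70/((-7)²)) - 54)*(-52) = ((-13/24 - 70/49) - 54)*(-52) = ((-13/24 - 70*1/49) - 54)*(-52) = ((-13/24 - 10/7) - 54)*(-52) = (-331/168 - 54)*(-52) = -9403/168*(-52) = 122239/42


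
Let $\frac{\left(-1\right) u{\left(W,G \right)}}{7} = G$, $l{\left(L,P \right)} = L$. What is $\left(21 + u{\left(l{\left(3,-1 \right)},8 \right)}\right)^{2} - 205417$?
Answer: $-204192$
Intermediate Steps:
$u{\left(W,G \right)} = - 7 G$
$\left(21 + u{\left(l{\left(3,-1 \right)},8 \right)}\right)^{2} - 205417 = \left(21 - 56\right)^{2} - 205417 = \left(-35\right)^{2} - 205417 = 1225 - 205417 = -204192$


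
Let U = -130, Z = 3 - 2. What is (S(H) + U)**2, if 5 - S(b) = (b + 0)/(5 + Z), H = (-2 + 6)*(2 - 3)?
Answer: 139129/9 ≈ 15459.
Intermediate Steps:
Z = 1
H = -4 (H = 4*(-1) = -4)
S(b) = 5 - b/6 (S(b) = 5 - (b + 0)/(5 + 1) = 5 - b/6)
(S(H) + U)**2 = ((5 - 1/6*(-4)) - 130)**2 = ((5 + 2/3) - 130)**2 = (17/3 - 130)**2 = (-373/3)**2 = 139129/9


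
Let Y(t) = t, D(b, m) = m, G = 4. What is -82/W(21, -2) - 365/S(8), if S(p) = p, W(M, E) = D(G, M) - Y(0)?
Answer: -8321/168 ≈ -49.530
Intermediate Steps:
W(M, E) = M (W(M, E) = M - 1*0 = M + 0 = M)
-82/W(21, -2) - 365/S(8) = -82/21 - 365/8 = -8321/168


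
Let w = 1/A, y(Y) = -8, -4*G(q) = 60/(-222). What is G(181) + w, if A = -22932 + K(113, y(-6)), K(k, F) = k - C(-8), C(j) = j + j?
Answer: 113941/1687422 ≈ 0.067524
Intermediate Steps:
C(j) = 2*j
G(q) = 5/74 (G(q) = -15/(-222) = -15*(-1)/222 = -¼*(-10/37) = 5/74)
K(k, F) = 16 + k (K(k, F) = k - 2*(-8) = k - 1*(-16) = k + 16 = 16 + k)
A = -22803 (A = -22932 + (16 + 113) = -22932 + 129 = -22803)
w = -1/22803 (w = 1/(-22803) = -1/22803 ≈ -4.3854e-5)
G(181) + w = 5/74 - 1/22803 = 113941/1687422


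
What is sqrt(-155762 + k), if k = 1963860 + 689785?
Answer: sqrt(2497883) ≈ 1580.5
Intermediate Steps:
k = 2653645
sqrt(-155762 + k) = sqrt(-155762 + 2653645) = sqrt(2497883)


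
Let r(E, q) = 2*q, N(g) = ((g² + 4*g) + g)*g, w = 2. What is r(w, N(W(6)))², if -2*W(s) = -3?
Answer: 13689/16 ≈ 855.56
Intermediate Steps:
W(s) = 3/2 (W(s) = -½*(-3) = 3/2)
N(g) = g*(g² + 5*g) (N(g) = (g² + 5*g)*g = g*(g² + 5*g))
r(w, N(W(6)))² = (2*((3/2)²*(5 + 3/2)))² = (2*((9/4)*(13/2)))² = (2*(117/8))² = (117/4)² = 13689/16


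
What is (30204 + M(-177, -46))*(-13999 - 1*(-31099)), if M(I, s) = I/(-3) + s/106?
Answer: 27426963600/53 ≈ 5.1749e+8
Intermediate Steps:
M(I, s) = -I/3 + s/106 (M(I, s) = I*(-⅓) + s*(1/106) = -I/3 + s/106)
(30204 + M(-177, -46))*(-13999 - 1*(-31099)) = (30204 + (-⅓*(-177) + (1/106)*(-46)))*(-13999 - 1*(-31099)) = (30204 + (59 - 23/53))*(-13999 + 31099) = (30204 + 3104/53)*17100 = (1603916/53)*17100 = 27426963600/53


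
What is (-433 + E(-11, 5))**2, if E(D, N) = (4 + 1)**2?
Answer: 166464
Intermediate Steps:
E(D, N) = 25 (E(D, N) = 5**2 = 25)
(-433 + E(-11, 5))**2 = (-433 + 25)**2 = (-408)**2 = 166464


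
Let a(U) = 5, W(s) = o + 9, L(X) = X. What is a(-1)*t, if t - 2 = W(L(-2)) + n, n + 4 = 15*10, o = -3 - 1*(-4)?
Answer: 790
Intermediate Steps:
o = 1 (o = -3 + 4 = 1)
W(s) = 10 (W(s) = 1 + 9 = 10)
n = 146 (n = -4 + 15*10 = -4 + 150 = 146)
t = 158 (t = 2 + (10 + 146) = 2 + 156 = 158)
a(-1)*t = 5*158 = 790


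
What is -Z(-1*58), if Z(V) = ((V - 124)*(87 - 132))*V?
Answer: 475020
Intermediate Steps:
Z(V) = V*(5580 - 45*V) (Z(V) = ((-124 + V)*(-45))*V = (5580 - 45*V)*V = V*(5580 - 45*V))
-Z(-1*58) = -45*(-1*58)*(124 - (-1)*58) = -45*(-58)*(124 - 1*(-58)) = -45*(-58)*(124 + 58) = -45*(-58)*182 = -1*(-475020) = 475020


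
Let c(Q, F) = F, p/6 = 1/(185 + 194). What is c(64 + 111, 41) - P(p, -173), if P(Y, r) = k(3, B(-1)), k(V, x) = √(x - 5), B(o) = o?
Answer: 41 - I*√6 ≈ 41.0 - 2.4495*I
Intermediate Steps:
k(V, x) = √(-5 + x)
p = 6/379 (p = 6/(185 + 194) = 6/379 ≈ 0.015831)
P(Y, r) = I*√6 (P(Y, r) = √(-5 - 1) = √(-6) = I*√6)
c(64 + 111, 41) - P(p, -173) = 41 - I*√6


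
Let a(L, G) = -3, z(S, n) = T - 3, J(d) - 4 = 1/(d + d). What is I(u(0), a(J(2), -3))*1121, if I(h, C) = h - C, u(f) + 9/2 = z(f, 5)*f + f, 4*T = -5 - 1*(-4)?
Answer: -3363/2 ≈ -1681.5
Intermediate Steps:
J(d) = 4 + 1/(2*d) (J(d) = 4 + 1/(d + d) = 4 + 1/(2*d))
T = -1/4 (T = (-5 - 1*(-4))/4 = (-5 + 4)/4 = (1/4)*(-1) = -1/4 ≈ -0.25000)
z(S, n) = -13/4 (z(S, n) = -1/4 - 3 = -13/4)
u(f) = -9/2 - 9*f/4 (u(f) = -9/2 + (-13*f/4 + f) = -9/2 - 9*f/4)
I(u(0), a(J(2), -3))*1121 = ((-9/2 - 9/4*0) - 1*(-3))*1121 = ((-9/2 + 0) + 3)*1121 = (-9/2 + 3)*1121 = -3/2*1121 = -3363/2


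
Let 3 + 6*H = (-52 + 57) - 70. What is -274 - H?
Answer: -788/3 ≈ -262.67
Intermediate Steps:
H = -34/3 (H = -½ + ((-52 + 57) - 70)/6 = -½ + (5 - 70)/6 = -½ + (⅙)*(-65) = -½ - 65/6 = -34/3 ≈ -11.333)
-274 - H = -274 - 1*(-34/3) = -274 + 34/3 = -788/3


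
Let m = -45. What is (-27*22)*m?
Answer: 26730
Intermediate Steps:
(-27*22)*m = -27*22*(-45) = -594*(-45) = 26730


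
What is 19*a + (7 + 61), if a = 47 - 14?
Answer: 695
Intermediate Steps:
a = 33
19*a + (7 + 61) = 19*33 + (7 + 61) = 627 + 68 = 695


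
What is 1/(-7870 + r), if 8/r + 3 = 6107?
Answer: -763/6004809 ≈ -0.00012706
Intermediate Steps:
r = 1/763 (r = 8/(-3 + 6107) = 8/6104 = 8*(1/6104) = 1/763 ≈ 0.0013106)
1/(-7870 + r) = 1/(-7870 + 1/763) = 1/(-6004809/763) = -763/6004809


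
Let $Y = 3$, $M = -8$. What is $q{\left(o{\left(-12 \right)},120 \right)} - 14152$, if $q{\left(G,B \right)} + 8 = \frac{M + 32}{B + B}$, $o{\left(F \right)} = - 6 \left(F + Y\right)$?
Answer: $- \frac{141599}{10} \approx -14160.0$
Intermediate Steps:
$o{\left(F \right)} = -18 - 6 F$ ($o{\left(F \right)} = - 6 \left(F + 3\right) = - 6 \left(3 + F\right) = -18 - 6 F$)
$q{\left(G,B \right)} = -8 + \frac{12}{B}$ ($q{\left(G,B \right)} = -8 + \frac{-8 + 32}{B + B} = -8 + \frac{24}{2 B} = -8 + 24 \frac{1}{2 B} = -8 + \frac{12}{B}$)
$q{\left(o{\left(-12 \right)},120 \right)} - 14152 = \left(-8 + \frac{12}{120}\right) - 14152 = \left(-8 + 12 \cdot \frac{1}{120}\right) - 14152 = \left(-8 + \frac{1}{10}\right) - 14152 = - \frac{79}{10} - 14152 = - \frac{141599}{10}$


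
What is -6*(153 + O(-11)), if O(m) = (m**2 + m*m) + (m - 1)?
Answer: -2298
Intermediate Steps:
O(m) = -1 + m + 2*m**2 (O(m) = (m**2 + m**2) + (-1 + m) = 2*m**2 + (-1 + m) = -1 + m + 2*m**2)
-6*(153 + O(-11)) = -6*(153 + (-1 - 11 + 2*(-11)**2)) = -6*(153 + (-1 - 11 + 2*121)) = -6*(153 + (-1 - 11 + 242)) = -6*(153 + 230) = -6*383 = -2298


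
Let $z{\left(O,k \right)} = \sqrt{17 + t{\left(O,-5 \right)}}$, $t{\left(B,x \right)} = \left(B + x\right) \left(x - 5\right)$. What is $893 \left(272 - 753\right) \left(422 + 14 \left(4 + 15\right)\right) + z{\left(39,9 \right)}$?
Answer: $-295518704 + i \sqrt{323} \approx -2.9552 \cdot 10^{8} + 17.972 i$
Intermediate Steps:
$t{\left(B,x \right)} = \left(-5 + x\right) \left(B + x\right)$ ($t{\left(B,x \right)} = \left(B + x\right) \left(-5 + x\right) = \left(-5 + x\right) \left(B + x\right)$)
$z{\left(O,k \right)} = \sqrt{67 - 10 O}$ ($z{\left(O,k \right)} = \sqrt{17 - \left(-25 - 25 + 5 O - O \left(-5\right)\right)} = \sqrt{17 + \left(25 - 5 O + 25 - 5 O\right)} = \sqrt{17 - \left(-50 + 10 O\right)} = \sqrt{67 - 10 O}$)
$893 \left(272 - 753\right) \left(422 + 14 \left(4 + 15\right)\right) + z{\left(39,9 \right)} = 893 \left(272 - 753\right) \left(422 + 14 \left(4 + 15\right)\right) + \sqrt{67 - 390} = 893 \left(- 481 \left(422 + 14 \cdot 19\right)\right) + \sqrt{67 - 390} = 893 \left(- 481 \left(422 + 266\right)\right) + \sqrt{-323} = 893 \left(\left(-481\right) 688\right) + i \sqrt{323} = 893 \left(-330928\right) + i \sqrt{323} = -295518704 + i \sqrt{323}$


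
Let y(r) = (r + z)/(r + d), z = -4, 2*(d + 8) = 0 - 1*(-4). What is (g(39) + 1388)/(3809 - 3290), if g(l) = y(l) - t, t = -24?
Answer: 46631/17127 ≈ 2.7227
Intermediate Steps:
d = -6 (d = -8 + (0 - 1*(-4))/2 = -8 + (0 + 4)/2 = -8 + (½)*4 = -8 + 2 = -6)
y(r) = (-4 + r)/(-6 + r) (y(r) = (r - 4)/(r - 6) = (-4 + r)/(-6 + r))
g(l) = 24 + (-4 + l)/(-6 + l) (g(l) = (-4 + l)/(-6 + l) - 1*(-24) = (-4 + l)/(-6 + l) + 24 = 24 + (-4 + l)/(-6 + l))
(g(39) + 1388)/(3809 - 3290) = ((-148 + 25*39)/(-6 + 39) + 1388)/(3809 - 3290) = ((-148 + 975)/33 + 1388)/519 = ((1/33)*827 + 1388)*(1/519) = (827/33 + 1388)*(1/519) = (46631/33)*(1/519) = 46631/17127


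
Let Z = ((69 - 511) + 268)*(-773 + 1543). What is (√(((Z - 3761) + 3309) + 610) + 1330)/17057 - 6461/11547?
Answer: -94847767/196957179 + I*√133822/17057 ≈ -0.48157 + 0.021447*I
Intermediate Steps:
Z = -133980 (Z = (-442 + 268)*770 = -174*770 = -133980)
(√(((Z - 3761) + 3309) + 610) + 1330)/17057 - 6461/11547 = (√(((-133980 - 3761) + 3309) + 610) + 1330)/17057 - 6461/11547 = (√((-137741 + 3309) + 610) + 1330)*(1/17057) - 6461*1/11547 = (√(-134432 + 610) + 1330)*(1/17057) - 6461/11547 = (√(-133822) + 1330)*(1/17057) - 6461/11547 = (I*√133822 + 1330)*(1/17057) - 6461/11547 = (1330 + I*√133822)*(1/17057) - 6461/11547 = (1330/17057 + I*√133822/17057) - 6461/11547 = -94847767/196957179 + I*√133822/17057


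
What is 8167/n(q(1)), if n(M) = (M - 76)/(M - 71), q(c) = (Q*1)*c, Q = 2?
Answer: 563523/74 ≈ 7615.2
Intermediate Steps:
q(c) = 2*c (q(c) = (2*1)*c = 2*c)
n(M) = (-76 + M)/(-71 + M)
8167/n(q(1)) = 8167/(((-76 + 2*1)/(-71 + 2*1))) = 8167/(((-76 + 2)/(-71 + 2))) = 8167/((-74/(-69))) = 8167/((-1/69*(-74))) = 8167/(74/69) = 8167*(69/74) = 563523/74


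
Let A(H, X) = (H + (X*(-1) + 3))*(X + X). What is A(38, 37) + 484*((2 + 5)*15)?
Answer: 51116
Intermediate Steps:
A(H, X) = 2*X*(3 + H - X) (A(H, X) = (H + (-X + 3))*(2*X) = (H + (3 - X))*(2*X) = (3 + H - X)*(2*X) = 2*X*(3 + H - X))
A(38, 37) + 484*((2 + 5)*15) = 2*37*(3 + 38 - 1*37) + 484*((2 + 5)*15) = 2*37*(3 + 38 - 37) + 484*(7*15) = 2*37*4 + 484*105 = 296 + 50820 = 51116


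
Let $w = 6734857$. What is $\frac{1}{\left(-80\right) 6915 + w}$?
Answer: $\frac{1}{6181657} \approx 1.6177 \cdot 10^{-7}$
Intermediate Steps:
$\frac{1}{\left(-80\right) 6915 + w} = \frac{1}{\left(-80\right) 6915 + 6734857} = \frac{1}{-553200 + 6734857} = \frac{1}{6181657}$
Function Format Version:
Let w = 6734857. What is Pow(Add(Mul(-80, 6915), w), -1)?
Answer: Rational(1, 6181657) ≈ 1.6177e-7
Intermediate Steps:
Pow(Add(Mul(-80, 6915), w), -1) = Pow(Add(Mul(-80, 6915), 6734857), -1) = Pow(Add(-553200, 6734857), -1) = Pow(6181657, -1) = Rational(1, 6181657)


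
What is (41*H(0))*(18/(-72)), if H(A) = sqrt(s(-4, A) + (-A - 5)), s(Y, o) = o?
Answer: -41*I*sqrt(5)/4 ≈ -22.92*I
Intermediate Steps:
H(A) = I*sqrt(5) (H(A) = sqrt(A + (-A - 5)) = sqrt(A + (-5 - A)) = sqrt(-5) = I*sqrt(5))
(41*H(0))*(18/(-72)) = (41*(I*sqrt(5)))*(18/(-72)) = (41*I*sqrt(5))*(18*(-1/72)) = (41*I*sqrt(5))*(-1/4) = -41*I*sqrt(5)/4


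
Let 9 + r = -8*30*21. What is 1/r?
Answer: -1/5049 ≈ -0.00019806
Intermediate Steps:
r = -5049 (r = -9 - 8*30*21 = -9 - 240*21 = -9 - 5040 = -5049)
1/r = 1/(-5049) = -1/5049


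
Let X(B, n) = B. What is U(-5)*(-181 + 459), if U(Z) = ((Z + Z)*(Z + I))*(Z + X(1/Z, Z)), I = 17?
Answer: 173472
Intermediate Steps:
U(Z) = 2*Z*(17 + Z)*(Z + 1/Z) (U(Z) = ((Z + Z)*(Z + 17))*(Z + 1/Z) = ((2*Z)*(17 + Z))*(Z + 1/Z) = (2*Z*(17 + Z))*(Z + 1/Z) = 2*Z*(17 + Z)*(Z + 1/Z))
U(-5)*(-181 + 459) = (34 + 2*(-5)*(1 + (-5)² + 17*(-5)))*(-181 + 459) = (34 + 2*(-5)*(1 + 25 - 85))*278 = (34 + 2*(-5)*(-59))*278 = (34 + 590)*278 = 624*278 = 173472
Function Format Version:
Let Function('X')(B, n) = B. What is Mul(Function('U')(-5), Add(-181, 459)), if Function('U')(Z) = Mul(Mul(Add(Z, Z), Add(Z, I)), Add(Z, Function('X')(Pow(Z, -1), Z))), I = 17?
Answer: 173472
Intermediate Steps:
Function('U')(Z) = Mul(2, Z, Add(17, Z), Add(Z, Pow(Z, -1))) (Function('U')(Z) = Mul(Mul(Add(Z, Z), Add(Z, 17)), Add(Z, Pow(Z, -1))) = Mul(Mul(Mul(2, Z), Add(17, Z)), Add(Z, Pow(Z, -1))) = Mul(Mul(2, Z, Add(17, Z)), Add(Z, Pow(Z, -1))) = Mul(2, Z, Add(17, Z), Add(Z, Pow(Z, -1))))
Mul(Function('U')(-5), Add(-181, 459)) = Mul(Add(34, Mul(2, -5, Add(1, Pow(-5, 2), Mul(17, -5)))), Add(-181, 459)) = Mul(Add(34, Mul(2, -5, Add(1, 25, -85))), 278) = Mul(Add(34, Mul(2, -5, -59)), 278) = Mul(Add(34, 590), 278) = Mul(624, 278) = 173472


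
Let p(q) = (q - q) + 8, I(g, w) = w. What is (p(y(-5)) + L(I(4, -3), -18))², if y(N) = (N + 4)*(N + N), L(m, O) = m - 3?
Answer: 4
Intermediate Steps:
L(m, O) = -3 + m
y(N) = 2*N*(4 + N) (y(N) = (4 + N)*(2*N) = 2*N*(4 + N))
p(q) = 8 (p(q) = 0 + 8 = 8)
(p(y(-5)) + L(I(4, -3), -18))² = (8 + (-3 - 3))² = (8 - 6)² = 2² = 4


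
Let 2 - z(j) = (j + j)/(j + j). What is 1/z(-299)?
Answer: 1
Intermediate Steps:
z(j) = 1 (z(j) = 2 - (j + j)/(j + j) = 2 - 2*j/(2*j) = 2 - 2*j*1/(2*j) = 2 - 1*1 = 2 - 1 = 1)
1/z(-299) = 1/1 = 1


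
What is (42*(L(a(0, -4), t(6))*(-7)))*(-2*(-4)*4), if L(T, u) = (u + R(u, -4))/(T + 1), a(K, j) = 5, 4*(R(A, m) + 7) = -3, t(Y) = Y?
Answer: 2744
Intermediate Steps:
R(A, m) = -31/4 (R(A, m) = -7 + (¼)*(-3) = -7 - ¾ = -31/4)
L(T, u) = (-31/4 + u)/(1 + T) (L(T, u) = (u - 31/4)/(T + 1) = (-31/4 + u)/(1 + T))
(42*(L(a(0, -4), t(6))*(-7)))*(-2*(-4)*4) = (42*(((-31/4 + 6)/(1 + 5))*(-7)))*(-2*(-4)*4) = (42*((-7/4/6)*(-7)))*(8*4) = (42*(((⅙)*(-7/4))*(-7)))*32 = (42*(-7/24*(-7)))*32 = (42*(49/24))*32 = (343/4)*32 = 2744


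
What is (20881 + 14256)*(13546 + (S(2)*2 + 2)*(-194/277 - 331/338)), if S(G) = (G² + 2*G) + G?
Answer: 22220605384713/46813 ≈ 4.7467e+8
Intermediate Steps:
S(G) = G² + 3*G
(20881 + 14256)*(13546 + (S(2)*2 + 2)*(-194/277 - 331/338)) = (20881 + 14256)*(13546 + ((2*(3 + 2))*2 + 2)*(-194/277 - 331/338)) = 35137*(13546 + ((2*5)*2 + 2)*(-194*1/277 - 331*1/338)) = 35137*(13546 + (10*2 + 2)*(-194/277 - 331/338)) = 35137*(13546 + (20 + 2)*(-157259/93626)) = 35137*(13546 + 22*(-157259/93626)) = 35137*(13546 - 1729849/46813) = 35137*(632399049/46813) = 22220605384713/46813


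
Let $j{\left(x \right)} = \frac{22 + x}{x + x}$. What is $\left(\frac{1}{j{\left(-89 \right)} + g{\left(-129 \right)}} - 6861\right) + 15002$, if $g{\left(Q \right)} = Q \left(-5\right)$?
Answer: $\frac{935213835}{114877} \approx 8141.0$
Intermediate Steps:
$g{\left(Q \right)} = - 5 Q$
$j{\left(x \right)} = \frac{22 + x}{2 x}$
$\left(\frac{1}{j{\left(-89 \right)} + g{\left(-129 \right)}} - 6861\right) + 15002 = \left(\frac{1}{\frac{22 - 89}{2 \left(-89\right)} - -645} - 6861\right) + 15002 = \left(\frac{1}{\frac{1}{2} \left(- \frac{1}{89}\right) \left(-67\right) + 645} - 6861\right) + 15002 = \left(\frac{1}{\frac{67}{178} + 645} - 6861\right) + 15002 = \left(\frac{1}{\frac{114877}{178}} - 6861\right) + 15002 = \left(\frac{178}{114877} - 6861\right) + 15002 = - \frac{788170919}{114877} + 15002 = \frac{935213835}{114877}$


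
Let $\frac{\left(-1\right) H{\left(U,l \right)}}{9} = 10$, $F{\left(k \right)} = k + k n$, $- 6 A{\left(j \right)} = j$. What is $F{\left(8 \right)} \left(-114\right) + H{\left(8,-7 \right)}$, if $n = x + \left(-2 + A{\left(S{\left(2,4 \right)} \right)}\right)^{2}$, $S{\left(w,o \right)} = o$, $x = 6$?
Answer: $- \frac{38878}{3} \approx -12959.0$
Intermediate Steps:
$A{\left(j \right)} = - \frac{j}{6}$
$n = \frac{118}{9}$ ($n = 6 + \left(-2 - \frac{2}{3}\right)^{2} = 6 + \left(- \frac{8}{3}\right)^{2} = 6 + \frac{64}{9} = \frac{118}{9} \approx 13.111$)
$F{\left(k \right)} = \frac{127 k}{9}$ ($F{\left(k \right)} = k + k \frac{118}{9} = k + \frac{118 k}{9} = \frac{127 k}{9}$)
$H{\left(U,l \right)} = -90$ ($H{\left(U,l \right)} = \left(-9\right) 10 = -90$)
$F{\left(8 \right)} \left(-114\right) + H{\left(8,-7 \right)} = \frac{127}{9} \cdot 8 \left(-114\right) - 90 = \frac{1016}{9} \left(-114\right) - 90 = - \frac{38608}{3} - 90 = - \frac{38878}{3}$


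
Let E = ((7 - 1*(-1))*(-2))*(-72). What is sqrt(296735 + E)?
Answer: sqrt(297887) ≈ 545.79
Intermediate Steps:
E = 1152 (E = ((7 + 1)*(-2))*(-72) = (8*(-2))*(-72) = -16*(-72) = 1152)
sqrt(296735 + E) = sqrt(296735 + 1152) = sqrt(297887)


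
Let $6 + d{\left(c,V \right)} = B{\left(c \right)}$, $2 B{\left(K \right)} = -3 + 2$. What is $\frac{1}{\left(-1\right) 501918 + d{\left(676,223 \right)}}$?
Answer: $- \frac{2}{1003849} \approx -1.9923 \cdot 10^{-6}$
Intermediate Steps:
$B{\left(K \right)} = - \frac{1}{2}$ ($B{\left(K \right)} = \frac{-3 + 2}{2} = \frac{1}{2} \left(-1\right) = - \frac{1}{2}$)
$d{\left(c,V \right)} = - \frac{13}{2}$ ($d{\left(c,V \right)} = -6 - \frac{1}{2} = - \frac{13}{2}$)
$\frac{1}{\left(-1\right) 501918 + d{\left(676,223 \right)}} = \frac{1}{\left(-1\right) 501918 - \frac{13}{2}} = \frac{1}{-501918 - \frac{13}{2}} = \frac{1}{- \frac{1003849}{2}} = - \frac{2}{1003849}$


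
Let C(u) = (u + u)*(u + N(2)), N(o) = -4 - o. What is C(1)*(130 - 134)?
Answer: 40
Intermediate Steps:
C(u) = 2*u*(-6 + u) (C(u) = (u + u)*(u + (-4 - 1*2)) = (2*u)*(u + (-4 - 2)) = (2*u)*(u - 6) = (2*u)*(-6 + u) = 2*u*(-6 + u))
C(1)*(130 - 134) = (2*1*(-6 + 1))*(130 - 134) = (2*1*(-5))*(-4) = -10*(-4) = 40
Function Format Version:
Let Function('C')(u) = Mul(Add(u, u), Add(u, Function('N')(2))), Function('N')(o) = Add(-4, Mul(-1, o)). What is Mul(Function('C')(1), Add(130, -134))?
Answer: 40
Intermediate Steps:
Function('C')(u) = Mul(2, u, Add(-6, u)) (Function('C')(u) = Mul(Add(u, u), Add(u, Add(-4, Mul(-1, 2)))) = Mul(Mul(2, u), Add(u, Add(-4, -2))) = Mul(Mul(2, u), Add(u, -6)) = Mul(Mul(2, u), Add(-6, u)) = Mul(2, u, Add(-6, u)))
Mul(Function('C')(1), Add(130, -134)) = Mul(Mul(2, 1, Add(-6, 1)), Add(130, -134)) = Mul(Mul(2, 1, -5), -4) = Mul(-10, -4) = 40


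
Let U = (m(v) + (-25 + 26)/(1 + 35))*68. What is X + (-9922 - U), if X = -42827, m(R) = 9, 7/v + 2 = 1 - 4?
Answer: -480266/9 ≈ -53363.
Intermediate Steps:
v = -7/5 (v = 7/(-2 + (1 - 4)) = 7/(-2 - 3) = 7/(-5) = 7*(-⅕) = -7/5 ≈ -1.4000)
U = 5525/9 (U = (9 + (-25 + 26)/(1 + 35))*68 = (9 + 1/36)*68 = (325/36)*68 = 5525/9 ≈ 613.89)
X + (-9922 - U) = -42827 + (-9922 - 1*5525/9) = -42827 + (-9922 - 5525/9) = -42827 - 94823/9 = -480266/9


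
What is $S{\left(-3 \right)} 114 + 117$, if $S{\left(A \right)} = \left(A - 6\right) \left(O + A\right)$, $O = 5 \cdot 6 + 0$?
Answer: $-27585$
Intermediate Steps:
$O = 30$ ($O = 30 + 0 = 30$)
$S{\left(A \right)} = \left(-6 + A\right) \left(30 + A\right)$ ($S{\left(A \right)} = \left(A - 6\right) \left(30 + A\right) = \left(-6 + A\right) \left(30 + A\right)$)
$S{\left(-3 \right)} 114 + 117 = \left(-180 + \left(-3\right)^{2} + 24 \left(-3\right)\right) 114 + 117 = \left(-180 + 9 - 72\right) 114 + 117 = \left(-243\right) 114 + 117 = -27702 + 117 = -27585$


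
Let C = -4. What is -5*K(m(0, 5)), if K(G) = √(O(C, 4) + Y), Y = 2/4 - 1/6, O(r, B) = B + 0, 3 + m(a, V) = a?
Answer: -5*√39/3 ≈ -10.408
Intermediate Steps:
m(a, V) = -3 + a
O(r, B) = B
Y = ⅓ (Y = 2*(¼) - 1*⅙ = ½ - ⅙ = ⅓ ≈ 0.33333)
K(G) = √39/3 (K(G) = √(4 + ⅓) = √(13/3) = √39/3)
-5*K(m(0, 5)) = -5*√39/3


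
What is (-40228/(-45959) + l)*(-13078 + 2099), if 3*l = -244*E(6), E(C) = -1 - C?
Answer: -863154224224/137877 ≈ -6.2603e+6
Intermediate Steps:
l = 1708/3 (l = (-244*(-1 - 1*6))/3 = (-244*(-1 - 6))/3 = (-244*(-7))/3 = (⅓)*1708 = 1708/3 ≈ 569.33)
(-40228/(-45959) + l)*(-13078 + 2099) = (-40228/(-45959) + 1708/3)*(-13078 + 2099) = (-40228*(-1/45959) + 1708/3)*(-10979) = (40228/45959 + 1708/3)*(-10979) = (78618656/137877)*(-10979) = -863154224224/137877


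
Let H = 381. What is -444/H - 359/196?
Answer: -74601/24892 ≈ -2.9970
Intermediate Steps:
-444/H - 359/196 = -444/381 - 359/196 = -444*1/381 - 359*1/196 = -148/127 - 359/196 = -74601/24892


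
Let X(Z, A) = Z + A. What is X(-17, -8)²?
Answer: 625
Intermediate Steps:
X(Z, A) = A + Z
X(-17, -8)² = (-8 - 17)² = (-25)² = 625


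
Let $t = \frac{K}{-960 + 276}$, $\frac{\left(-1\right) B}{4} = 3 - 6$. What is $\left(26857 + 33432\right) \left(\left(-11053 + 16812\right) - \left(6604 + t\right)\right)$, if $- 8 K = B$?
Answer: $- \frac{23230617769}{456} \approx -5.0944 \cdot 10^{7}$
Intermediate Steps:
$B = 12$ ($B = - 4 \left(3 - 6\right) = \left(-4\right) \left(-3\right) = 12$)
$K = - \frac{3}{2}$ ($K = \left(- \frac{1}{8}\right) 12 = - \frac{3}{2} \approx -1.5$)
$t = \frac{1}{456}$ ($t = \frac{1}{-960 + 276} \left(- \frac{3}{2}\right) = \frac{1}{-684} \left(- \frac{3}{2}\right) = \left(- \frac{1}{684}\right) \left(- \frac{3}{2}\right) = \frac{1}{456} \approx 0.002193$)
$\left(26857 + 33432\right) \left(\left(-11053 + 16812\right) - \left(6604 + t\right)\right) = \left(26857 + 33432\right) \left(\left(-11053 + 16812\right) - \frac{3011425}{456}\right) = 60289 \left(5759 - \frac{3011425}{456}\right) = 60289 \left(- \frac{385321}{456}\right) = - \frac{23230617769}{456}$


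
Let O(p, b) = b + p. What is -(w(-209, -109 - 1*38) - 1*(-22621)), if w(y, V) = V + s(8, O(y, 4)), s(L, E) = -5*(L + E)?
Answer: -23459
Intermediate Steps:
s(L, E) = -5*E - 5*L (s(L, E) = -5*(E + L) = -5*E - 5*L)
w(y, V) = -60 + V - 5*y (w(y, V) = V + (-5*(4 + y) - 5*8) = V + ((-20 - 5*y) - 40) = V + (-60 - 5*y) = -60 + V - 5*y)
-(w(-209, -109 - 1*38) - 1*(-22621)) = -((-60 + (-109 - 1*38) - 5*(-209)) - 1*(-22621)) = -((-60 + (-109 - 38) + 1045) + 22621) = -((-60 - 147 + 1045) + 22621) = -(838 + 22621) = -1*23459 = -23459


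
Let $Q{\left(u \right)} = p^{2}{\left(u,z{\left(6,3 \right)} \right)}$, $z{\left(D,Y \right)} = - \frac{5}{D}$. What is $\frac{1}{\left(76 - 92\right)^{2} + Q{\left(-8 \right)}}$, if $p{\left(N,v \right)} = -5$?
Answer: $\frac{1}{281} \approx 0.0035587$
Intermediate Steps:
$Q{\left(u \right)} = 25$ ($Q{\left(u \right)} = \left(-5\right)^{2} = 25$)
$\frac{1}{\left(76 - 92\right)^{2} + Q{\left(-8 \right)}} = \frac{1}{\left(76 - 92\right)^{2} + 25} = \frac{1}{\left(-16\right)^{2} + 25} = \frac{1}{256 + 25} = \frac{1}{281}$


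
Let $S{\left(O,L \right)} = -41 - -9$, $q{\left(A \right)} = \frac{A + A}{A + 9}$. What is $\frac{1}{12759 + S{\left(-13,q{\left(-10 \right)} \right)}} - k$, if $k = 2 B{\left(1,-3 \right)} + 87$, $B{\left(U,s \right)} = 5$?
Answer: $- \frac{1234518}{12727} \approx -97.0$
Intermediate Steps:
$q{\left(A \right)} = \frac{2 A}{9 + A}$
$S{\left(O,L \right)} = -32$ ($S{\left(O,L \right)} = -41 + 9 = -32$)
$k = 97$ ($k = 2 \cdot 5 + 87 = 10 + 87 = 97$)
$\frac{1}{12759 + S{\left(-13,q{\left(-10 \right)} \right)}} - k = \frac{1}{12759 - 32} - 97 = \frac{1}{12727} - 97 = - \frac{1234518}{12727}$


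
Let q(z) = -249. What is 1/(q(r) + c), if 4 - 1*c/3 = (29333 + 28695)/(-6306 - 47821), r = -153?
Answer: -54127/12654015 ≈ -0.0042775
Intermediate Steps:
c = 823608/54127 (c = 12 - 3*(29333 + 28695)/(-6306 - 47821) = 12 - 174084/(-54127) = 12 - 174084*(-1)/54127 = 12 - 3*(-58028/54127) = 12 + 174084/54127 = 823608/54127 ≈ 15.216)
1/(q(r) + c) = 1/(-249 + 823608/54127) = 1/(-12654015/54127) = -54127/12654015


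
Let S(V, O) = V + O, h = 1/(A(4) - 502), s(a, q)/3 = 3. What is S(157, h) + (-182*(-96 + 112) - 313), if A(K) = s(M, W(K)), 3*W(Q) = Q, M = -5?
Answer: -1512525/493 ≈ -3068.0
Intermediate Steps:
W(Q) = Q/3
s(a, q) = 9 (s(a, q) = 3*3 = 9)
A(K) = 9
h = -1/493 (h = 1/(9 - 502) = 1/(-493) = -1/493 ≈ -0.0020284)
S(V, O) = O + V
S(157, h) + (-182*(-96 + 112) - 313) = (-1/493 + 157) + (-182*(-96 + 112) - 313) = 77400/493 + (-182*16 - 313) = 77400/493 + (-2912 - 313) = 77400/493 - 3225 = -1512525/493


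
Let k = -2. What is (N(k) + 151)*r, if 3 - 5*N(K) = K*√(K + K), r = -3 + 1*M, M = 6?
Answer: 2274/5 + 12*I/5 ≈ 454.8 + 2.4*I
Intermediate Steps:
r = 3 (r = -3 + 1*6 = -3 + 6 = 3)
N(K) = ⅗ - √2*K^(3/2)/5 (N(K) = ⅗ - K*√(K + K)/5 = ⅗ - K*√(2*K)/5 = ⅗ - K*√2*√K/5 = ⅗ - √2*K^(3/2)/5)
(N(k) + 151)*r = ((⅗ - √2*(-2)^(3/2)/5) + 151)*3 = ((⅗ - √2*(-2*I*√2)/5) + 151)*3 = ((⅗ + 4*I/5) + 151)*3 = (758/5 + 4*I/5)*3 = 2274/5 + 12*I/5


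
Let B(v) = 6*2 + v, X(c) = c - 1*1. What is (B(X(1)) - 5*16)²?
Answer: 4624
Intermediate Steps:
X(c) = -1 + c (X(c) = c - 1 = -1 + c)
B(v) = 12 + v
(B(X(1)) - 5*16)² = ((12 + (-1 + 1)) - 5*16)² = ((12 + 0) - 80)² = (12 - 80)² = (-68)² = 4624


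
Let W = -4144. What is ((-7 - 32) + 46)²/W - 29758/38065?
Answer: -17883191/22534480 ≈ -0.79359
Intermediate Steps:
((-7 - 32) + 46)²/W - 29758/38065 = ((-7 - 32) + 46)²/(-4144) - 29758/38065 = (-39 + 46)²*(-1/4144) - 29758*1/38065 = 7²*(-1/4144) - 29758/38065 = 49*(-1/4144) - 29758/38065 = -7/592 - 29758/38065 = -17883191/22534480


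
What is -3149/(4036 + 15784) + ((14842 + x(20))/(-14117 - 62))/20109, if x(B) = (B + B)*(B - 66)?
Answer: -27215694963/171248109940 ≈ -0.15893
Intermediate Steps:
x(B) = 2*B*(-66 + B) (x(B) = (2*B)*(-66 + B) = 2*B*(-66 + B))
-3149/(4036 + 15784) + ((14842 + x(20))/(-14117 - 62))/20109 = -3149/(4036 + 15784) + ((14842 + 2*20*(-66 + 20))/(-14117 - 62))/20109 = -3149/19820 + ((14842 + 2*20*(-46))/(-14179))*(1/20109) = -3149*1/19820 + ((14842 - 1840)*(-1/14179))*(1/20109) = -3149/19820 + (13002*(-1/14179))*(1/20109) = -3149/19820 - 1182/1289*1/20109 = -3149/19820 - 394/8640167 = -27215694963/171248109940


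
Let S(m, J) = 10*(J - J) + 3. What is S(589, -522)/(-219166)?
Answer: -3/219166 ≈ -1.3688e-5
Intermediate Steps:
S(m, J) = 3 (S(m, J) = 10*0 + 3 = 0 + 3 = 3)
S(589, -522)/(-219166) = 3/(-219166) = 3*(-1/219166) = -3/219166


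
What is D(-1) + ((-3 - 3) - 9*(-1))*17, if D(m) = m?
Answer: 50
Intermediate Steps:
D(-1) + ((-3 - 3) - 9*(-1))*17 = -1 + ((-3 - 3) - 9*(-1))*17 = -1 + (-6 + 9)*17 = -1 + 3*17 = -1 + 51 = 50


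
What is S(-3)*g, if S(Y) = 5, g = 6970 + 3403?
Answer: 51865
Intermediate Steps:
g = 10373
S(-3)*g = 5*10373 = 51865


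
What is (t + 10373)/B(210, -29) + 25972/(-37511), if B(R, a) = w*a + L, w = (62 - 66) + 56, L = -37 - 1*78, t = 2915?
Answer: -540598724/60880353 ≈ -8.8797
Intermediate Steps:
L = -115 (L = -37 - 78 = -115)
w = 52 (w = -4 + 56 = 52)
B(R, a) = -115 + 52*a (B(R, a) = 52*a - 115 = -115 + 52*a)
(t + 10373)/B(210, -29) + 25972/(-37511) = (2915 + 10373)/(-115 + 52*(-29)) + 25972/(-37511) = 13288/(-115 - 1508) + 25972*(-1/37511) = 13288/(-1623) - 25972/37511 = 13288*(-1/1623) - 25972/37511 = -13288/1623 - 25972/37511 = -540598724/60880353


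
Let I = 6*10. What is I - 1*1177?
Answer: -1117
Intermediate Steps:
I = 60
I - 1*1177 = 60 - 1*1177 = 60 - 1177 = -1117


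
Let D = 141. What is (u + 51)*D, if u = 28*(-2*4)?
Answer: -24393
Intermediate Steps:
u = -224 (u = 28*(-8) = -224)
(u + 51)*D = (-224 + 51)*141 = -173*141 = -24393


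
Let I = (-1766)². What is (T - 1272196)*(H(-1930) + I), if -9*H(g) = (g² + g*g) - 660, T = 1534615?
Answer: 1803663869072/3 ≈ 6.0122e+11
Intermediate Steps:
H(g) = 220/3 - 2*g²/9 (H(g) = -((g² + g*g) - 660)/9 = -((g² + g²) - 660)/9 = -(2*g² - 660)/9 = -(-660 + 2*g²)/9 = 220/3 - 2*g²/9)
I = 3118756
(T - 1272196)*(H(-1930) + I) = (1534615 - 1272196)*((220/3 - 2/9*(-1930)²) + 3118756) = 262419*((220/3 - 2/9*3724900) + 3118756) = 262419*((220/3 - 7449800/9) + 3118756) = 262419*(-7449140/9 + 3118756) = 262419*(20619664/9) = 1803663869072/3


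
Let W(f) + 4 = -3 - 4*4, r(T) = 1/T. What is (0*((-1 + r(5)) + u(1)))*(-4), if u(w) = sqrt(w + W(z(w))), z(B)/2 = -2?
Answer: 0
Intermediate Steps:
z(B) = -4 (z(B) = 2*(-2) = -4)
W(f) = -23 (W(f) = -4 + (-3 - 4*4) = -4 + (-3 - 16) = -4 - 19 = -23)
u(w) = sqrt(-23 + w) (u(w) = sqrt(w - 23) = sqrt(-23 + w))
(0*((-1 + r(5)) + u(1)))*(-4) = (0*((-1 + 1/5) + sqrt(-23 + 1)))*(-4) = (0*((-1 + 1/5) + sqrt(-22)))*(-4) = (0*(-4/5 + I*sqrt(22)))*(-4) = 0*(-4) = 0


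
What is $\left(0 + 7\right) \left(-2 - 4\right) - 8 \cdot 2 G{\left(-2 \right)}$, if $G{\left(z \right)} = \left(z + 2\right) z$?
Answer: $-42$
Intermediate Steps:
$G{\left(z \right)} = z \left(2 + z\right)$ ($G{\left(z \right)} = \left(2 + z\right) z = z \left(2 + z\right)$)
$\left(0 + 7\right) \left(-2 - 4\right) - 8 \cdot 2 G{\left(-2 \right)} = \left(0 + 7\right) \left(-2 - 4\right) - 8 \cdot 2 \left(- 2 \left(2 - 2\right)\right) = 7 \left(-6\right) - 8 \cdot 2 \left(\left(-2\right) 0\right) = -42 - 8 \cdot 2 \cdot 0 = -42 - 0 = -42 + 0 = -42$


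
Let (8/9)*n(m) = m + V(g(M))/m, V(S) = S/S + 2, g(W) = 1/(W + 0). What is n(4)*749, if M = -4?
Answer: 128079/32 ≈ 4002.5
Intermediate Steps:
g(W) = 1/W
V(S) = 3 (V(S) = 1 + 2 = 3)
n(m) = 9*m/8 + 27/(8*m) (n(m) = 9*(m + 3/m)/8 = 9*m/8 + 27/(8*m))
n(4)*749 = ((9/8)*(3 + 4**2)/4)*749 = ((9/8)*(1/4)*(3 + 16))*749 = ((9/8)*(1/4)*19)*749 = (171/32)*749 = 128079/32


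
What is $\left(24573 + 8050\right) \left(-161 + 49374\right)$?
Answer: $1605475699$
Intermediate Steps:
$\left(24573 + 8050\right) \left(-161 + 49374\right) = 32623 \cdot 49213 = 1605475699$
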